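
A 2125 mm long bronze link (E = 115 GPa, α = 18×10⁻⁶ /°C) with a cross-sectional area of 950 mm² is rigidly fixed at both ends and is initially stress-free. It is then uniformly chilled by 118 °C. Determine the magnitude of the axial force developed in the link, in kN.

P ≈ 232 kN (tensile)

The ends cannot move, so σ = EαΔT = 115×10³ × 18×10⁻⁶ × 118 = 244.3 MPa.
Then P = σA = 244.3 × 950 mm² = 232 kN, tensile.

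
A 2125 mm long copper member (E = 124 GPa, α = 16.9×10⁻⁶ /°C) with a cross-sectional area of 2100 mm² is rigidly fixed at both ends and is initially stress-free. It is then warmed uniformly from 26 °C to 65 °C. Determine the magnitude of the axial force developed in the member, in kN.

With zero net strain, σ = E·αΔT = 124 GPa × 16.9×10⁻⁶ × 39 = 81.73 MPa.
P = AEαΔT = 2100 × 124×10³ × 16.9×10⁻⁶ × 39 = 171.6 kN (compressive).

P ≈ 172 kN (compressive)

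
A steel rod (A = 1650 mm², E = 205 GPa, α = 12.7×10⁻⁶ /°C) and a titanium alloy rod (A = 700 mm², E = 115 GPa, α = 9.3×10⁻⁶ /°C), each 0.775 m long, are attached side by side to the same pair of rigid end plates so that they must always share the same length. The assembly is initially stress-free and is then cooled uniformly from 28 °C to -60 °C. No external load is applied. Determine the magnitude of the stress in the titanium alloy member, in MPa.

σ ≈ 27.8 MPa (compressive)

Both members must finish at the same length. With the larger α, the steel tends to over-contract; the plates restrain it, putting the steel in tension and the titanium alloy in compression. With no external load the two internal forces are equal and opposite, magnitude P.
Compatibility of the two members (thermal + elastic change equal): (α₁ − α₂)ΔT = P·[1/(A₁E₁) + 1/(A₂E₂)].
|α₁ − α₂|·ΔT = 3.4×10⁻⁶ × 88 = 0.0002992.
1/(A₁E₁) + 1/(A₂E₂) = 1/(1650×205×10³) + 1/(700×115×10³) = 1.538×10⁻⁸ N⁻¹.
So P = 0.0002992 / 1.538×10⁻⁸ = 19.46 kN.
σ_{titanium alloy} = P/A₂ = 19460/700 = 27.79 MPa, compressive.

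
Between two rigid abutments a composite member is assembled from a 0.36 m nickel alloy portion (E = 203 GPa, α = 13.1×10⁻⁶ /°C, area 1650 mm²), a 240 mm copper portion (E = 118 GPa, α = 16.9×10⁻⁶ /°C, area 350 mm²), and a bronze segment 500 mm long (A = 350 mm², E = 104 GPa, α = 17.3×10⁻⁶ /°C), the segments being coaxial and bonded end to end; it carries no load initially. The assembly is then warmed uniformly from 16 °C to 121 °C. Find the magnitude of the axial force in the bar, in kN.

Free thermal expansion of the whole bar: Σ αᵢΔT Lᵢ = 13.1×10⁻⁶×105×360 + 16.9×10⁻⁶×105×240 + 17.3×10⁻⁶×105×500 = 1.829 mm.
The rigid supports impose zero overall length change; the single axial force P common to all segments must satisfy P Σ Lᵢ/(AᵢEᵢ) = δ_free.
Σ Lᵢ/(AᵢEᵢ) = 360/(1650×203×10³) + 240/(350×118×10³) + 500/(350×104×10³) = 2.062×10⁻⁵ mm/N.
P = 1.829 / 2.062×10⁻⁵ = 88710 N = 88.71 kN, compressive.

P ≈ 88.7 kN (compressive)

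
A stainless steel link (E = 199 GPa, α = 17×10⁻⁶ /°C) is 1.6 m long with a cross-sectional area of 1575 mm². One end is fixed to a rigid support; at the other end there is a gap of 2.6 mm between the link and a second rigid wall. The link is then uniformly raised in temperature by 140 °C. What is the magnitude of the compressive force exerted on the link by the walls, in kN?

P ≈ 237 kN

Unrestrained expansion: δ_free = αΔT L = 17×10⁻⁶ × 140 × 1600 = 3.808 mm.
The gap closes (δ_free > 2.6 mm) and the wall then resists a further 3.808 − 2.6 = 1.208 mm of expansion.
So σ = E(δ_free − g)/L = 199×10³ × 1.208/1600 = 150.2 MPa.
Force on the wall = σA = 150.2 × 1575 mm² = 236.6 kN.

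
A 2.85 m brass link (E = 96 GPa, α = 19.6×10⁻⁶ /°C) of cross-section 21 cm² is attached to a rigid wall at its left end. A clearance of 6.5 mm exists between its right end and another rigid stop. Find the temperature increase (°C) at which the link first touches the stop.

ΔT ≈ 116 °C

Contact occurs when the free expansion equals the gap: αΔT L = 6.5 mm.
ΔT = 6.5 / (19.6×10⁻⁶ × 2850) = 116.4 °C.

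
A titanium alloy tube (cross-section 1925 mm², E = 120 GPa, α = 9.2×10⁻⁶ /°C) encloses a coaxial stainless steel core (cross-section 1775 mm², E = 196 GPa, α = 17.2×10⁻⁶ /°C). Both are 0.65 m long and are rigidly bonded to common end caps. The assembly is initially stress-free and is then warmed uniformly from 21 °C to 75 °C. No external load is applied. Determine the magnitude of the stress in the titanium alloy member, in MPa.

σ ≈ 31.2 MPa (tensile)

Equilibrium of a rigid end plate with no external load gives equal and opposite internal forces ±P in the two members. Since α_{stainless steel} > α_{titanium alloy}, heating drives the stainless steel into compression and the titanium alloy into tension.
Compatibility of the two members (thermal + elastic change equal): (α₁ − α₂)ΔT = P·[1/(A₁E₁) + 1/(A₂E₂)].
|α₁ − α₂|·ΔT = 8×10⁻⁶ × 54 = 0.000432.
1/(A₁E₁) + 1/(A₂E₂) = 1/(1925×120×10³) + 1/(1775×196×10³) = 7.203×10⁻⁹ N⁻¹.
P = 0.000432 / 7.203×10⁻⁹ = 59970 N = 59.97 kN.
σ_{titanium alloy} = P/A₁ = 59970/1925 = 31.15 MPa, tensile.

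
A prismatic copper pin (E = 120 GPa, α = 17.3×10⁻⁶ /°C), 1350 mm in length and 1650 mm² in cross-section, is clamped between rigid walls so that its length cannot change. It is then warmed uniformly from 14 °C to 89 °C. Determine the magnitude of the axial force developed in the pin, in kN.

Full restraint means ε = 0, so the stress is σ = EαΔT = 120×10³ × 17.3×10⁻⁶ × 75 = 155.7 MPa.
Axial force P = σA = 155.7 × 1650 = 256900 N = 256.9 kN, compressive.

P ≈ 257 kN (compressive)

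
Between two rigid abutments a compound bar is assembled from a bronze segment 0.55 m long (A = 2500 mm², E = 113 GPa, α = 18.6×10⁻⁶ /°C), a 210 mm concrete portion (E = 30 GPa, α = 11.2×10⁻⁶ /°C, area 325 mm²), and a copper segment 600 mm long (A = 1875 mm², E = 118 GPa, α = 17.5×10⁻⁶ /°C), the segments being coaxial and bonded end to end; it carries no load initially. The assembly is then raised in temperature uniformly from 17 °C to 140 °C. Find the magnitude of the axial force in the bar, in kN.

P ≈ 108 kN (compressive)

Free thermal expansion of the whole bar: Σ αᵢΔT Lᵢ = 18.6×10⁻⁶×123×550 + 11.2×10⁻⁶×123×210 + 17.5×10⁻⁶×123×600 = 2.839 mm.
The walls prevent any net length change, so an axial force P (same in every segment) develops. Compatibility: P · Σ Lᵢ/(AᵢEᵢ) = δ_free.
Σ Lᵢ/(AᵢEᵢ) = 550/(2500×113×10³) + 210/(325×30×10³) + 600/(1875×118×10³) = 2.62×10⁻⁵ mm/N.
So P = 2.839 / 2.62×10⁻⁵ = 108.4 kN, compressive.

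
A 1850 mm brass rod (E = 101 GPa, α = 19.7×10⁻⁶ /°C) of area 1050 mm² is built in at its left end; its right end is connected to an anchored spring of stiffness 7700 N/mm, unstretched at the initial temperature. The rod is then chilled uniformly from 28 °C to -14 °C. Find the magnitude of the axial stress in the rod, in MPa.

σ ≈ 9.9 MPa (tensile)

If the spring were absent the rod would shorten by αΔT L = 19.7×10⁻⁶ × 42 × 1850 = 1.531 mm.
With a force P in the spring, the elastic change of the rod is PL/(AE) and that of the spring is P/k; compatibility requires their sum to equal δ_free.
P [ L/(AE) + 1/k ] = δ_free → P [ 1850/(1050×101×10³) + 1/(7700) ] = 1.531.
P = 1.531 / 0.0001473 = 10390 N.
σ = P/A = 10390/1050 = 9.896 MPa.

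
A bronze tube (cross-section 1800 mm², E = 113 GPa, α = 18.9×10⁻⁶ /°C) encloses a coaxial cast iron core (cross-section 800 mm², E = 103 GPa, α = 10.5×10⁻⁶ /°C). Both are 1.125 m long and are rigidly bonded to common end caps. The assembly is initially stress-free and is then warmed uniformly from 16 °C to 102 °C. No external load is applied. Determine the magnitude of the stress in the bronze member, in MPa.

Both members must finish at the same length. With the larger α, the bronze tends to over-expand; the plates restrain it, putting the bronze in compression and the cast iron in tension. With no external load the two internal forces are equal and opposite, magnitude P.
Setting the final lengths equal and cancelling L: (α₁ − α₂)ΔT = P/(A₁E₁) + P/(A₂E₂).
|α₁ − α₂|·ΔT = 8.4×10⁻⁶ × 86 = 0.0007224.
1/(A₁E₁) + 1/(A₂E₂) = 1/(1800×113×10³) + 1/(800×103×10³) = 1.705×10⁻⁸ N⁻¹.
So P = 0.0007224 / 1.705×10⁻⁸ = 42.36 kN.
σ_{bronze} = P/A₁ = 42360/1800 = 23.54 MPa, compressive.

σ ≈ 23.5 MPa (compressive)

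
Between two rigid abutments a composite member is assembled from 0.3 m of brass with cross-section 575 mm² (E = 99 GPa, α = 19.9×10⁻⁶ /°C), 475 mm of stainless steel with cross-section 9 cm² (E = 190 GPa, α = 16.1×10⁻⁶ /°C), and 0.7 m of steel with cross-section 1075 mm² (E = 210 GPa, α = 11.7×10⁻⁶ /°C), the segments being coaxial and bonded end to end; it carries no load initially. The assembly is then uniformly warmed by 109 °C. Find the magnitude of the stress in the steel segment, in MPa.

Free thermal expansion of the whole bar: Σ αᵢΔT Lᵢ = 19.9×10⁻⁶×109×300 + 16.1×10⁻⁶×109×475 + 11.7×10⁻⁶×109×700 = 2.377 mm.
The rigid supports impose zero overall length change; the single axial force P common to all segments must satisfy P Σ Lᵢ/(AᵢEᵢ) = δ_free.
Σ Lᵢ/(AᵢEᵢ) = 300/(575×99×10³) + 475/(900×190×10³) + 700/(1075×210×10³) = 1.115×10⁻⁵ mm/N.
So P = 2.377 / 1.115×10⁻⁵ = 213.2 kN, compressive.
σ_{steel} = P / A = 213200 / 1075 = 198.3 MPa.

σ ≈ 198 MPa (compressive)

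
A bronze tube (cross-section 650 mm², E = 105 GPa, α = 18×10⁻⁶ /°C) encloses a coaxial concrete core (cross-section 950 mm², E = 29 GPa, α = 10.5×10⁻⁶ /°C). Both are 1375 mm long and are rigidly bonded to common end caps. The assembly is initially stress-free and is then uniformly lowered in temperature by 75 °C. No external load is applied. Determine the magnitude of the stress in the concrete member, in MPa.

Equilibrium of a rigid end plate with no external load gives equal and opposite internal forces ±P in the two members. Since α_{bronze} > α_{concrete}, cooling drives the bronze into tension and the concrete into compression.
Compatibility of the two members (thermal + elastic change equal): (α₁ − α₂)ΔT = P·[1/(A₁E₁) + 1/(A₂E₂)].
|α₁ − α₂|·ΔT = 7.5×10⁻⁶ × 75 = 0.0005625.
1/(A₁E₁) + 1/(A₂E₂) = 1/(650×105×10³) + 1/(950×29×10³) = 5.095×10⁻⁸ N⁻¹.
P = 0.0005625 / 5.095×10⁻⁸ = 11040 N = 11.04 kN.
σ_{concrete} = P/A₂ = 11040/950 = 11.62 MPa, compressive.

σ ≈ 11.6 MPa (compressive)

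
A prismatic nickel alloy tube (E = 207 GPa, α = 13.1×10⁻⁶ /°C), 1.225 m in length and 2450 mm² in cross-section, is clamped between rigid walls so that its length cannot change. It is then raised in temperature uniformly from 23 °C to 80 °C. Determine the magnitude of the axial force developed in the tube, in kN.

With zero net strain, σ = E·αΔT = 207 GPa × 13.1×10⁻⁶ × 57 = 154.6 MPa.
P = AEαΔT = 2450 × 207×10³ × 13.1×10⁻⁶ × 57 = 378.7 kN (compressive).

P ≈ 379 kN (compressive)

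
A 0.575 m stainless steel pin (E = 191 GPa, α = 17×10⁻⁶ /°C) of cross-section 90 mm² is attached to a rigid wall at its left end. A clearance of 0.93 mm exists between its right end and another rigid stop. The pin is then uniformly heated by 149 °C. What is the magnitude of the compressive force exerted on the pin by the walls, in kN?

Free thermal elongation = αΔT L = 17×10⁻⁶ × 149 × 575 = 1.456 mm.
This exceeds the 0.93 mm gap, so the wall pushes back. The portion of expansion that must be recovered elastically is δ_free − gap = 1.456 − 0.93 = 0.5265 mm.
So σ = E(δ_free − g)/L = 191×10³ × 0.5265/575 = 174.9 MPa.
Force on the wall = σA = 174.9 × 90 mm² = 15.74 kN.

P ≈ 15.7 kN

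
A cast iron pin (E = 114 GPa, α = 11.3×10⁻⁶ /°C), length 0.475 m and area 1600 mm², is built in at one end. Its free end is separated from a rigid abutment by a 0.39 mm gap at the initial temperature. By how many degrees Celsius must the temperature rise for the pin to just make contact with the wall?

ΔT ≈ 72.7 °C

Contact occurs when the free expansion equals the gap: αΔT L = 0.39 mm.
So ΔT = g/(αL) = 0.39/(11.3×10⁻⁶ × 475) = 72.66 °C.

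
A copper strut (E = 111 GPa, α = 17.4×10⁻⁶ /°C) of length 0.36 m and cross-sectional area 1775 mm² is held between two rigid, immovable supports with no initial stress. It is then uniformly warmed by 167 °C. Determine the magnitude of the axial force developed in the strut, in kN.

P ≈ 573 kN (compressive)

With zero net strain, σ = E·αΔT = 111 GPa × 17.4×10⁻⁶ × 167 = 322.5 MPa.
P = AEαΔT = 1775 × 111×10³ × 17.4×10⁻⁶ × 167 = 572.5 kN (compressive).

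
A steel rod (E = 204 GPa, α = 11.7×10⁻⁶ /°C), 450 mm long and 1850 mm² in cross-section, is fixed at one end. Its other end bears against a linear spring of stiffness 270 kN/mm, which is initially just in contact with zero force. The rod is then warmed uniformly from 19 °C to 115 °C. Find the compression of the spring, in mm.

The unrestrained thermal change is αΔT L = 11.7×10⁻⁶ × 96 × 450 = 0.5054 mm.
With a force P in the spring, the elastic change of the rod is PL/(AE) and that of the spring is P/k; compatibility requires their sum to equal δ_free.
So P = δ_free / [L/(AE) + 1/k] = 0.5054 / [ 450/(1850×204×10³) + 1/(270×10³) ].
P = 0.5054 / 4.896×10⁻⁶ = 103200 N.
Spring compression = P/k = 103200/(270×10³) = 0.3823 mm.

δ ≈ 0.382 mm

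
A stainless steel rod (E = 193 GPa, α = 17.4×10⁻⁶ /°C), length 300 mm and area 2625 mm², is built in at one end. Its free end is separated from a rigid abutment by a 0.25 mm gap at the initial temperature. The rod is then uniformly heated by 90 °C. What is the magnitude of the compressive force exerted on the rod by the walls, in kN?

P ≈ 371 kN

Free thermal elongation = αΔT L = 17.4×10⁻⁶ × 90 × 300 = 0.4698 mm.
The gap closes (δ_free > 0.25 mm) and the wall then resists a further 0.4698 − 0.25 = 0.2198 mm of expansion.
Compatibility: PL/(AE) = 0.2198 mm, so σ = P/A = E × (0.2198/300) = 141.4 MPa.
Force on the wall = σA = 141.4 × 2625 mm² = 371.2 kN.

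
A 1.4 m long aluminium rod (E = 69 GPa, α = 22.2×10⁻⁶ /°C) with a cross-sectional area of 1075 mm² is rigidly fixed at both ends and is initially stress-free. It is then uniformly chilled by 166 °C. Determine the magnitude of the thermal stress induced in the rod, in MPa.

The supports are rigid, so the total axial strain is zero. The restrained thermal strain is ε = αΔT = 22.2×10⁻⁶ × 166 = 3685.2×10⁻⁶.
σ = EαΔT = 69×10³ × 22.2×10⁻⁶ × 166 = 254.3 MPa (tensile; the rod is trying to contract).

σ ≈ 254 MPa (tensile)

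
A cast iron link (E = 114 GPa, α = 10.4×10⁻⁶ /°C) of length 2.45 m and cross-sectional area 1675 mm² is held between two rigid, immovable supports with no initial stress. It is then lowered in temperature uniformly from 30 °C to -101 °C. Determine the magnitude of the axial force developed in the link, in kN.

Full restraint means ε = 0, so the stress is σ = EαΔT = 114×10³ × 10.4×10⁻⁶ × 131 = 155.3 MPa.
Axial force P = σA = 155.3 × 1675 = 260200 N = 260.2 kN, tensile.

P ≈ 260 kN (tensile)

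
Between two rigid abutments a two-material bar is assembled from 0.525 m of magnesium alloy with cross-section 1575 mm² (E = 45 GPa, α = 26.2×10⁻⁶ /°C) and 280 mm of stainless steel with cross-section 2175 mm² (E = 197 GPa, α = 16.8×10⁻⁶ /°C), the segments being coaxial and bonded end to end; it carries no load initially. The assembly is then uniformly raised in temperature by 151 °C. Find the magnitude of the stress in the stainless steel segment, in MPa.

With the walls removed the bar would change length by δ_free = Σ αᵢΔT Lᵢ = 26.2×10⁻⁶×151×525 + 16.8×10⁻⁶×151×280 = 2.787 mm.
Since the ends are fixed, an axial force P builds up, equal in every segment, with P · Σ Lᵢ/(AᵢEᵢ) = δ_free.
The series flexibility is Σ Lᵢ/(AᵢEᵢ) = 525/(1575×45×10³) + 280/(2175×197×10³) = 8.061×10⁻⁶ mm/N.
So P = 2.787 / 8.061×10⁻⁶ = 345.8 kN, compressive.
σ_{stainless steel} = P / A = 345800 / 2175 = 159 MPa.

σ ≈ 159 MPa (compressive)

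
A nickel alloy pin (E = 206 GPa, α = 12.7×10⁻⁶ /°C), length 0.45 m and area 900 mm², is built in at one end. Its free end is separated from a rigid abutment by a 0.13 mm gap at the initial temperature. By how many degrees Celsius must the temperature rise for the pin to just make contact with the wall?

Contact occurs when the free expansion equals the gap: αΔT L = 0.13 mm.
So ΔT = g/(αL) = 0.13/(12.7×10⁻⁶ × 450) = 22.75 °C.

ΔT ≈ 22.7 °C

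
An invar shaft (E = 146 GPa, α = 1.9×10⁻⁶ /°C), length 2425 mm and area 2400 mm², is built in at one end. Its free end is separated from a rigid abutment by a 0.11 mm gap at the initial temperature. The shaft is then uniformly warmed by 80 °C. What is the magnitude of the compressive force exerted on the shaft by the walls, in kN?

P ≈ 37.4 kN

Free thermal elongation = αΔT L = 1.9×10⁻⁶ × 80 × 2425 = 0.3686 mm.
This exceeds the 0.11 mm gap, so the wall pushes back. The portion of expansion that must be recovered elastically is δ_free − gap = 0.3686 − 0.11 = 0.2586 mm.
So σ = E(δ_free − g)/L = 146×10³ × 0.2586/2425 = 15.57 MPa.
P = σA = 15.57 × 2400 = 37.37 kN.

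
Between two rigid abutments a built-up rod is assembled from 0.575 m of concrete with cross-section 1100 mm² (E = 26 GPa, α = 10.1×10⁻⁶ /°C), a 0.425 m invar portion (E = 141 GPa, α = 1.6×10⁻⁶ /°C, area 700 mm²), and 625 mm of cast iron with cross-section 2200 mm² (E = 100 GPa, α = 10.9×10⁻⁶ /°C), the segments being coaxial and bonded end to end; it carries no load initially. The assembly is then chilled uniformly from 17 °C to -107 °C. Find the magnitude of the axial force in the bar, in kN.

Free thermal contraction of the whole bar: Σ αᵢΔT Lᵢ = 10.1×10⁻⁶×124×575 + 1.6×10⁻⁶×124×425 + 10.9×10⁻⁶×124×625 = 1.649 mm.
The walls prevent any net length change, so an axial force P (same in every segment) develops. Compatibility: P · Σ Lᵢ/(AᵢEᵢ) = δ_free.
The series flexibility is Σ Lᵢ/(AᵢEᵢ) = 575/(1100×26×10³) + 425/(700×141×10³) + 625/(2200×100×10³) = 2.725×10⁻⁵ mm/N.
So P = 1.649 / 2.725×10⁻⁵ = 60.52 kN, tensile.

P ≈ 60.5 kN (tensile)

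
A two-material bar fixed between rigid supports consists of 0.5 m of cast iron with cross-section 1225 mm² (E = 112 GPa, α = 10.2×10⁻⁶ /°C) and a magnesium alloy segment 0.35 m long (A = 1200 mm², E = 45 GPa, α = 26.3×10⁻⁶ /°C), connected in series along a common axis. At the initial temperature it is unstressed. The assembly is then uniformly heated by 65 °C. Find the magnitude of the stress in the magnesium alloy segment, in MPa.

If the supports were absent, the total length change would be Σ αᵢΔT Lᵢ = 10.2×10⁻⁶×65×500 + 26.3×10⁻⁶×65×350 = 0.9298 mm.
Since the ends are fixed, an axial force P builds up, equal in every segment, with P · Σ Lᵢ/(AᵢEᵢ) = δ_free.
Σ Lᵢ/(AᵢEᵢ) = 500/(1225×112×10³) + 350/(1200×45×10³) = 1.013×10⁻⁵ mm/N.
So P = 0.9298 / 1.013×10⁻⁵ = 91.83 kN, compressive.
σ_{magnesium alloy} = P / A = 91830 / 1200 = 76.52 MPa.

σ ≈ 76.5 MPa (compressive)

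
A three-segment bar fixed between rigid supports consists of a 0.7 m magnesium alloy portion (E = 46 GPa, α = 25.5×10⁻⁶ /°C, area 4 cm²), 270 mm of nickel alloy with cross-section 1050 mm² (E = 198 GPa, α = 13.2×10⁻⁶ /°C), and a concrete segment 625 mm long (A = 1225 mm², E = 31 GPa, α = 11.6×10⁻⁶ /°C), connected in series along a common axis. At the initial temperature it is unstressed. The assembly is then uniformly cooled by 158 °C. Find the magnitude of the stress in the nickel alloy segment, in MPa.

σ ≈ 77.3 MPa (tensile)

With the walls removed the bar would change length by δ_free = Σ αᵢΔT Lᵢ = 25.5×10⁻⁶×158×700 + 13.2×10⁻⁶×158×270 + 11.6×10⁻⁶×158×625 = 4.529 mm.
The walls prevent any net length change, so an axial force P (same in every segment) develops. Compatibility: P · Σ Lᵢ/(AᵢEᵢ) = δ_free.
The series flexibility is Σ Lᵢ/(AᵢEᵢ) = 700/(400×46×10³) + 270/(1050×198×10³) + 625/(1225×31×10³) = 5.58×10⁻⁵ mm/N.
So P = 4.529 / 5.58×10⁻⁵ = 81.16 kN, tensile.
σ_{nickel alloy} = P / A = 81160 / 1050 = 77.3 MPa.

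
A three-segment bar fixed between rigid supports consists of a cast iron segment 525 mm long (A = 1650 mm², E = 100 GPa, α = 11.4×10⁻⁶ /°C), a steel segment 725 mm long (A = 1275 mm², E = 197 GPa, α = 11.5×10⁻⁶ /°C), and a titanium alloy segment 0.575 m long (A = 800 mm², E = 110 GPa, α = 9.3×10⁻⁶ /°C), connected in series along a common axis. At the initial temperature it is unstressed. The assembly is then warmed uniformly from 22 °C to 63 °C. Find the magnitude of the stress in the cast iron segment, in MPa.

σ ≈ 38.8 MPa (compressive)

Free thermal expansion of the whole bar: Σ αᵢΔT Lᵢ = 11.4×10⁻⁶×41×525 + 11.5×10⁻⁶×41×725 + 9.3×10⁻⁶×41×575 = 0.8065 mm.
The walls prevent any net length change, so an axial force P (same in every segment) develops. Compatibility: P · Σ Lᵢ/(AᵢEᵢ) = δ_free.
Σ Lᵢ/(AᵢEᵢ) = 525/(1650×100×10³) + 725/(1275×197×10³) + 575/(800×110×10³) = 1.26×10⁻⁵ mm/N.
P = 0.8065 / 1.26×10⁻⁵ = 63990 N = 63.99 kN, compressive.
σ_{cast iron} = P / A = 63990 / 1650 = 38.78 MPa.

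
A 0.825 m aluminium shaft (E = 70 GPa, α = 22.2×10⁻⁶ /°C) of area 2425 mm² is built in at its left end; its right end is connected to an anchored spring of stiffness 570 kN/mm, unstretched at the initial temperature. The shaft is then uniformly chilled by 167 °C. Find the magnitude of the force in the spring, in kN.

P ≈ 462 kN

If the spring were absent the shaft would shorten by αΔT L = 22.2×10⁻⁶ × 167 × 825 = 3.059 mm.
With a force P in the spring, the elastic change of the shaft is PL/(AE) and that of the spring is P/k; compatibility requires their sum to equal δ_free.
P [ L/(AE) + 1/k ] = δ_free → P [ 825/(2425×70×10³) + 1/(570×10³) ] = 3.059.
P = 3.059 / 6.614×10⁻⁶ = 462400 N.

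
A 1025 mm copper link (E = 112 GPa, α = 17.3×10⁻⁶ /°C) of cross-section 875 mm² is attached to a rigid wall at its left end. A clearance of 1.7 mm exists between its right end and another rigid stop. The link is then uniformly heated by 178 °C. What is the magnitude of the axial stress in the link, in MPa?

σ ≈ 159 MPa (compressive)

Unrestrained expansion: δ_free = αΔT L = 17.3×10⁻⁶ × 178 × 1025 = 3.156 mm.
After closing the 1.7 mm clearance, 3.156 − 1.7 = 1.456 mm of expansion remains to be suppressed by the wall.
That suppressed elongation corresponds to σ = E·Δ/L = 112×10³ × 1.456/1025 = 159.1 MPa.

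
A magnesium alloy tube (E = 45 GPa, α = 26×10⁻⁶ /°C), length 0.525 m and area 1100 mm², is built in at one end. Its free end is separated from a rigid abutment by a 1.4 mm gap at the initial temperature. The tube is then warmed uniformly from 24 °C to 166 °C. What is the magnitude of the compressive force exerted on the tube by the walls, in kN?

P ≈ 50.8 kN

Free thermal elongation = αΔT L = 26×10⁻⁶ × 142 × 525 = 1.938 mm.
The gap closes (δ_free > 1.4 mm) and the wall then resists a further 1.938 − 1.4 = 0.5383 mm of expansion.
That suppressed elongation corresponds to σ = E·Δ/L = 45×10³ × 0.5383/525 = 46.14 MPa.
P = σA = 46.14 × 1100 = 50.75 kN.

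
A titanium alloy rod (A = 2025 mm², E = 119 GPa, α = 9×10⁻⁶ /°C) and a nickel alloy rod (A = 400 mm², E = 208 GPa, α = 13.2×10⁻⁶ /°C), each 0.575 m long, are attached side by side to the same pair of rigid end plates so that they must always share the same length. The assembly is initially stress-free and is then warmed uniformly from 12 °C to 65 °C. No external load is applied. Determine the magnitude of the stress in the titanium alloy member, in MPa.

σ ≈ 6.8 MPa (tensile)

Equilibrium of a rigid end plate with no external load gives equal and opposite internal forces ±P in the two members. Since α_{nickel alloy} > α_{titanium alloy}, heating drives the nickel alloy into compression and the titanium alloy into tension.
Equating the net (thermal + elastic) strains gives |α₁ − α₂|·ΔT = P·[1/(A₁E₁) + 1/(A₂E₂)].
|α₁ − α₂|·ΔT = 4.2×10⁻⁶ × 53 = 0.0002226.
1/(A₁E₁) + 1/(A₂E₂) = 1/(2025×119×10³) + 1/(400×208×10³) = 1.617×10⁻⁸ N⁻¹.
So P = 0.0002226 / 1.617×10⁻⁸ = 13.77 kN.
σ_{titanium alloy} = P/A₁ = 13770/2025 = 6.799 MPa, tensile.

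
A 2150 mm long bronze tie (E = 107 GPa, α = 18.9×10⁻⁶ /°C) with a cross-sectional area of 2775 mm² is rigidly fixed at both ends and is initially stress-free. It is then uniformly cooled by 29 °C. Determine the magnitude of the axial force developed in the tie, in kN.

Full restraint means ε = 0, so the stress is σ = EαΔT = 107×10³ × 18.9×10⁻⁶ × 29 = 58.65 MPa.
Axial force P = σA = 58.65 × 2775 = 162700 N = 162.7 kN, tensile.

P ≈ 163 kN (tensile)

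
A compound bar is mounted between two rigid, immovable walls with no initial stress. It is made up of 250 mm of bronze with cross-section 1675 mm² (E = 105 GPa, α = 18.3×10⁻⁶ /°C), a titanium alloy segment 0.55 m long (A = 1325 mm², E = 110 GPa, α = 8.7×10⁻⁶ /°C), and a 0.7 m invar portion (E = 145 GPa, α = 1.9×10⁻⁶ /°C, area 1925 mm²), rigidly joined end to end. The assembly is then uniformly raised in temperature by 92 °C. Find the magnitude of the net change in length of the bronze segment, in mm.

|ΔL| ≈ 0.239 mm

If the supports were absent, the total length change would be Σ αᵢΔT Lᵢ = 18.3×10⁻⁶×92×250 + 8.7×10⁻⁶×92×550 + 1.9×10⁻⁶×92×700 = 0.9835 mm.
The rigid supports impose zero overall length change; the single axial force P common to all segments must satisfy P Σ Lᵢ/(AᵢEᵢ) = δ_free.
The series flexibility is Σ Lᵢ/(AᵢEᵢ) = 250/(1675×105×10³) + 550/(1325×110×10³) + 700/(1925×145×10³) = 7.703×10⁻⁶ mm/N.
Hence P = δ_free / Σ(L/AE) = 0.9835/7.703×10⁻⁶ = 127.7 kN (compressive).
For the bronze segment, free thermal change = 18.3×10⁻⁶×92×250 = 0.4209 mm and elastic change from P = 127700×250/(1675×105×10³) = 0.1815 mm; these oppose, so the net change is 0.239 mm (segment lengthens).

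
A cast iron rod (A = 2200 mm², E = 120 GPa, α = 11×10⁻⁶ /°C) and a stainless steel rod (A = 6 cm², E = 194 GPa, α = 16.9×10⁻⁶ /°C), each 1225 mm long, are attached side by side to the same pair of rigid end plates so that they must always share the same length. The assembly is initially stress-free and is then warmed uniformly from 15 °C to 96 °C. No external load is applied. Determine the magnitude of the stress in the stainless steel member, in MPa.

σ ≈ 64.3 MPa (compressive)

The stainless steel has the larger α, so on heating it would change length more than the cast iron if both were free. The rigid plates force a common final length, so the stainless steel is put into compression and the cast iron into tension, with equal and opposite forces P (no external load).
Equating the net (thermal + elastic) strains gives |α₁ − α₂|·ΔT = P·[1/(A₁E₁) + 1/(A₂E₂)].
|α₁ − α₂|·ΔT = 5.9×10⁻⁶ × 81 = 0.0004779.
1/(A₁E₁) + 1/(A₂E₂) = 1/(2200×120×10³) + 1/(600×194×10³) = 1.238×10⁻⁸ N⁻¹.
P = 0.0004779 / 1.238×10⁻⁸ = 38610 N = 38.61 kN.
σ_{stainless steel} = P/A₂ = 38610/600 = 64.34 MPa, compressive.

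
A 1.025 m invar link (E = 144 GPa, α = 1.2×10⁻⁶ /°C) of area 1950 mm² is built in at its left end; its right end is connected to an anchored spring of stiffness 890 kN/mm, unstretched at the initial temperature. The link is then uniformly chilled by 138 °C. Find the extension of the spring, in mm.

δ ≈ 0.04 mm

Free thermal contraction: δ_free = αΔT L = 1.2×10⁻⁶ × 138 × 1025 = 0.1697 mm.
With a force P in the spring, the elastic change of the link is PL/(AE) and that of the spring is P/k; compatibility requires their sum to equal δ_free.
P [ L/(AE) + 1/k ] = δ_free → P [ 1025/(1950×144×10³) + 1/(890×10³) ] = 0.1697.
P = 0.1697 / 4.774×10⁻⁶ = 35560 N.
Spring extension = P/k = 35560/(890×10³) = 0.03995 mm.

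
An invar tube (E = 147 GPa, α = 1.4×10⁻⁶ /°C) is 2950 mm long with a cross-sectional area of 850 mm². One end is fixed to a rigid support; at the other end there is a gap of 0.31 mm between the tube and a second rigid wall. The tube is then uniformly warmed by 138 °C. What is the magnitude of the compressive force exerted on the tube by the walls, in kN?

P ≈ 11 kN

Free thermal elongation = αΔT L = 1.4×10⁻⁶ × 138 × 2950 = 0.5699 mm.
After closing the 0.31 mm clearance, 0.5699 − 0.31 = 0.2599 mm of expansion remains to be suppressed by the wall.
So σ = E(δ_free − g)/L = 147×10³ × 0.2599/2950 = 12.95 MPa.
P = σA = 12.95 × 850 = 11.01 kN.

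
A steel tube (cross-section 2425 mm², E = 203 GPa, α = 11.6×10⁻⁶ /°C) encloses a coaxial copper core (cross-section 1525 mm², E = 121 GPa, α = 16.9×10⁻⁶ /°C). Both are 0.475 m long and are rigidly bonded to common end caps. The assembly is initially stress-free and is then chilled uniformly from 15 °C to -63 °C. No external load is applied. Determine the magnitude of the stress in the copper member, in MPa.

σ ≈ 36.4 MPa (tensile)

Equilibrium of a rigid end plate with no external load gives equal and opposite internal forces ±P in the two members. Since α_{copper} > α_{steel}, cooling drives the copper into tension and the steel into compression.
Compatibility of the two members (thermal + elastic change equal): (α₁ − α₂)ΔT = P·[1/(A₁E₁) + 1/(A₂E₂)].
|α₁ − α₂|·ΔT = 5.3×10⁻⁶ × 78 = 0.0004134.
1/(A₁E₁) + 1/(A₂E₂) = 1/(2425×203×10³) + 1/(1525×121×10³) = 7.451×10⁻⁹ N⁻¹.
P = 0.0004134 / 7.451×10⁻⁹ = 55480 N = 55.48 kN.
σ_{copper} = P/A₂ = 55480/1525 = 36.38 MPa, tensile.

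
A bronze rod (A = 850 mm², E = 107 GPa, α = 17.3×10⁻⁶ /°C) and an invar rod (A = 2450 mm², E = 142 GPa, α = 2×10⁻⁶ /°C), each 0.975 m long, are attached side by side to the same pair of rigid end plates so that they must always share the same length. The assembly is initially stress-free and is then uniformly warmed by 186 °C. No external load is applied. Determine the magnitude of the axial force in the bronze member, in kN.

Equilibrium of a rigid end plate with no external load gives equal and opposite internal forces ±P in the two members. Since α_{bronze} > α_{invar}, heating drives the bronze into compression and the invar into tension.
Equating the net (thermal + elastic) strains gives |α₁ − α₂|·ΔT = P·[1/(A₁E₁) + 1/(A₂E₂)].
|α₁ − α₂|·ΔT = 15.3×10⁻⁶ × 186 = 0.002846.
1/(A₁E₁) + 1/(A₂E₂) = 1/(850×107×10³) + 1/(2450×142×10³) = 1.387×10⁻⁸ N⁻¹.
P = 0.002846 / 1.387×10⁻⁸ = 205200 N = 205.2 kN.

P ≈ 205 kN (compressive in the bronze)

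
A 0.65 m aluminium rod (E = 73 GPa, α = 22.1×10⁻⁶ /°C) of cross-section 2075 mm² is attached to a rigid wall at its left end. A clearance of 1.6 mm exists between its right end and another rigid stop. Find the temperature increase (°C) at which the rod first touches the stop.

ΔT ≈ 111 °C

Contact occurs when the free expansion equals the gap: αΔT L = 1.6 mm.
So ΔT = g/(αL) = 1.6/(22.1×10⁻⁶ × 650) = 111.4 °C.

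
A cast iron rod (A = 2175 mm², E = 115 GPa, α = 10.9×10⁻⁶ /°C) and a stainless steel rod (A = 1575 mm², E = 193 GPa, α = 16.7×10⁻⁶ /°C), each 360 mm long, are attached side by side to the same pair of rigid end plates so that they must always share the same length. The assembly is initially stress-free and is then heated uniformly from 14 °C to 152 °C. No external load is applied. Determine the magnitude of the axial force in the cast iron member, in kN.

P ≈ 110 kN (tensile in the cast iron)

The stainless steel has the larger α, so on heating it would change length more than the cast iron if both were free. The rigid plates force a common final length, so the stainless steel is put into compression and the cast iron into tension, with equal and opposite forces P (no external load).
Compatibility of the two members (thermal + elastic change equal): (α₁ − α₂)ΔT = P·[1/(A₁E₁) + 1/(A₂E₂)].
|α₁ − α₂|·ΔT = 5.8×10⁻⁶ × 138 = 0.0008004.
1/(A₁E₁) + 1/(A₂E₂) = 1/(2175×115×10³) + 1/(1575×193×10³) = 7.288×10⁻⁹ N⁻¹.
P = 0.0008004 / 7.288×10⁻⁹ = 109800 N = 109.8 kN.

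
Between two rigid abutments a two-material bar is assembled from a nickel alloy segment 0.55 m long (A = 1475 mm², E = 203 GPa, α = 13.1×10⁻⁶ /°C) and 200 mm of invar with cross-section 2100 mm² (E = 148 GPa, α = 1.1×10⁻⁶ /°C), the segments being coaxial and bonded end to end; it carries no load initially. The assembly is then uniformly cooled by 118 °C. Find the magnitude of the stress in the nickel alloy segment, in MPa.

σ ≈ 239 MPa (tensile)

With the walls removed the bar would change length by δ_free = Σ αᵢΔT Lᵢ = 13.1×10⁻⁶×118×550 + 1.1×10⁻⁶×118×200 = 0.8761 mm.
The walls prevent any net length change, so an axial force P (same in every segment) develops. Compatibility: P · Σ Lᵢ/(AᵢEᵢ) = δ_free.
The series flexibility is Σ Lᵢ/(AᵢEᵢ) = 550/(1475×203×10³) + 200/(2100×148×10³) = 2.48×10⁻⁶ mm/N.
P = 0.8761 / 2.48×10⁻⁶ = 353200 N = 353.2 kN, tensile.
σ_{nickel alloy} = P / A = 353200 / 1475 = 239.5 MPa.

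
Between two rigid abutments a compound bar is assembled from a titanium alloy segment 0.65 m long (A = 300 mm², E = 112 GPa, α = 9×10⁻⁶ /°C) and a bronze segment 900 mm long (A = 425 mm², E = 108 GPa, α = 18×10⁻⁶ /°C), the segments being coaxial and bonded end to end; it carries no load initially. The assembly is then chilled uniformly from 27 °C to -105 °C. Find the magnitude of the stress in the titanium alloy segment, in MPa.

σ ≈ 249 MPa (tensile)

Free thermal contraction of the whole bar: Σ αᵢΔT Lᵢ = 9×10⁻⁶×132×650 + 18×10⁻⁶×132×900 = 2.911 mm.
The rigid supports impose zero overall length change; the single axial force P common to all segments must satisfy P Σ Lᵢ/(AᵢEᵢ) = δ_free.
Σ Lᵢ/(AᵢEᵢ) = 650/(300×112×10³) + 900/(425×108×10³) = 3.895×10⁻⁵ mm/N.
P = 2.911 / 3.895×10⁻⁵ = 74720 N = 74.72 kN, tensile.
σ_{titanium alloy} = P / A = 74720 / 300 = 249.1 MPa.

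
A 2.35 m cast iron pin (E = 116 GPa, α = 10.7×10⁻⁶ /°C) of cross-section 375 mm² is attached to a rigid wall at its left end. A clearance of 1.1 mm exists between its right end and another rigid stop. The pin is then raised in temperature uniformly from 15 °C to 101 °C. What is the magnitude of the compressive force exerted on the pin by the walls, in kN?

P ≈ 19.7 kN

If the wall were absent the pin would grow by αΔT L = 10.7×10⁻⁶ × 86 × 2350 = 2.162 mm.
After closing the 1.1 mm clearance, 2.162 − 1.1 = 1.062 mm of expansion remains to be suppressed by the wall.
Compatibility: PL/(AE) = 1.062 mm, so σ = P/A = E × (1.062/2350) = 52.45 MPa.
P = σA = 52.45 × 375 = 19.67 kN.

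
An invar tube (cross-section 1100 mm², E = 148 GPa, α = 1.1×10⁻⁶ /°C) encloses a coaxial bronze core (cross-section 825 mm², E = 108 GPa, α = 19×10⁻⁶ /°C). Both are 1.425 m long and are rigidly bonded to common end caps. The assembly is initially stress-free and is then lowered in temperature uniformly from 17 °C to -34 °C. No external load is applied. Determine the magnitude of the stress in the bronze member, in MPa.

Both members must finish at the same length. With the larger α, the bronze tends to over-contract; the plates restrain it, putting the bronze in tension and the invar in compression. With no external load the two internal forces are equal and opposite, magnitude P.
Equating the net (thermal + elastic) strains gives |α₁ − α₂|·ΔT = P·[1/(A₁E₁) + 1/(A₂E₂)].
|α₁ − α₂|·ΔT = 17.9×10⁻⁶ × 51 = 0.0009129.
1/(A₁E₁) + 1/(A₂E₂) = 1/(1100×148×10³) + 1/(825×108×10³) = 1.737×10⁻⁸ N⁻¹.
So P = 0.0009129 / 1.737×10⁻⁸ = 52.57 kN.
σ_{bronze} = P/A₂ = 52570/825 = 63.72 MPa, tensile.

σ ≈ 63.7 MPa (tensile)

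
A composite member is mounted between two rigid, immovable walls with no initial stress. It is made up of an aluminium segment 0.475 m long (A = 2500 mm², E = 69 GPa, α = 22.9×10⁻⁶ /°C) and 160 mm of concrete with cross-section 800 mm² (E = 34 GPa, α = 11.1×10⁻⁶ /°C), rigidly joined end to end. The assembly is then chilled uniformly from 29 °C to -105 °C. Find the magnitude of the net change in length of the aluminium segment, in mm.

Free thermal contraction of the whole bar: Σ αᵢΔT Lᵢ = 22.9×10⁻⁶×134×475 + 11.1×10⁻⁶×134×160 = 1.696 mm.
The rigid supports impose zero overall length change; the single axial force P common to all segments must satisfy P Σ Lᵢ/(AᵢEᵢ) = δ_free.
The series flexibility is Σ Lᵢ/(AᵢEᵢ) = 475/(2500×69×10³) + 160/(800×34×10³) = 8.636×10⁻⁶ mm/N.
So P = 1.696 / 8.636×10⁻⁶ = 196.3 kN, tensile.
For the aluminium segment, free thermal change = 22.9×10⁻⁶×134×475 = 1.458 mm and elastic change from P = 196300×475/(2500×69×10³) = 0.5406 mm; these oppose, so the net change is 0.917 mm (segment shortens).

|ΔL| ≈ 0.917 mm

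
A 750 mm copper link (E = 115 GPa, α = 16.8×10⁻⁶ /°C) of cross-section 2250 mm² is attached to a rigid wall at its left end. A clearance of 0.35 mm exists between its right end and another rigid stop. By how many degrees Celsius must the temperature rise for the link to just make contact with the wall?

ΔT ≈ 27.8 °C

The gap closes when αΔT L = 0.35 mm, since the link is still unstressed at that instant.
ΔT = 0.35 / (16.8×10⁻⁶ × 750) = 27.78 °C.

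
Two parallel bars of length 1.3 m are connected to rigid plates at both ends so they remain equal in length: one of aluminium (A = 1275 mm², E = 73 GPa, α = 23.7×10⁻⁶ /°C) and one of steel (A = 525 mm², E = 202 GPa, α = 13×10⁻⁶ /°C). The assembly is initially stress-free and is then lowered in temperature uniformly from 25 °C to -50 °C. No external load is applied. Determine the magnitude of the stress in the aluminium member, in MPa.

σ ≈ 31.2 MPa (tensile)

Equilibrium of a rigid end plate with no external load gives equal and opposite internal forces ±P in the two members. Since α_{aluminium} > α_{steel}, cooling drives the aluminium into tension and the steel into compression.
Setting the final lengths equal and cancelling L: (α₁ − α₂)ΔT = P/(A₁E₁) + P/(A₂E₂).
|α₁ − α₂|·ΔT = 10.7×10⁻⁶ × 75 = 0.0008025.
1/(A₁E₁) + 1/(A₂E₂) = 1/(1275×73×10³) + 1/(525×202×10³) = 2.017×10⁻⁸ N⁻¹.
So P = 0.0008025 / 2.017×10⁻⁸ = 39.78 kN.
σ_{aluminium} = P/A₁ = 39780/1275 = 31.2 MPa, tensile.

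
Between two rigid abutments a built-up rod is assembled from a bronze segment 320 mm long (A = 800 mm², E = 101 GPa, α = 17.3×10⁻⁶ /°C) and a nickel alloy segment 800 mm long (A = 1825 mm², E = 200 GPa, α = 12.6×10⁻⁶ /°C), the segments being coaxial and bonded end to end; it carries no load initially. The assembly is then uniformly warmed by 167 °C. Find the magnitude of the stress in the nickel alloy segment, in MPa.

σ ≈ 232 MPa (compressive)

Free thermal expansion of the whole bar: Σ αᵢΔT Lᵢ = 17.3×10⁻⁶×167×320 + 12.6×10⁻⁶×167×800 = 2.608 mm.
Since the ends are fixed, an axial force P builds up, equal in every segment, with P · Σ Lᵢ/(AᵢEᵢ) = δ_free.
Σ Lᵢ/(AᵢEᵢ) = 320/(800×101×10³) + 800/(1825×200×10³) = 6.152×10⁻⁶ mm/N.
P = 2.608 / 6.152×10⁻⁶ = 423900 N = 423.9 kN, compressive.
σ_{nickel alloy} = P / A = 423900 / 1825 = 232.3 MPa.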